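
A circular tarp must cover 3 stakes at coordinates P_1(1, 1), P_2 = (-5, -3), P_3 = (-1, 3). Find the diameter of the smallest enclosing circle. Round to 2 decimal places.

Side lengths²: P_1P_2² = 52, P_1P_3² = 8, P_2P_3² = 52.
Since P_2P_3² = 52 < 52 + 8 = 60, the triangle is acute, so the smallest enclosing circle is the circumcircle.
Circumcentre = (-2.4, -0.4), r² = 13.52.
Diameter = 2r = 2√(13.52) ≈ 7.35.

7.35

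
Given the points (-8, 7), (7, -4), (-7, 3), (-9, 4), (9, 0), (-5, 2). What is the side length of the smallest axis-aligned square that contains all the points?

The bounding box has width 18 and height 11.
An axis-aligned square enclosing the set must have side ≥ max(width, height).
So the minimum side is max(18, 11) = 18.

18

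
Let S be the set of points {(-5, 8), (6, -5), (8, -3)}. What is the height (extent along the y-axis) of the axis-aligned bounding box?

max y = 8, min y = -5, so height = 13.

13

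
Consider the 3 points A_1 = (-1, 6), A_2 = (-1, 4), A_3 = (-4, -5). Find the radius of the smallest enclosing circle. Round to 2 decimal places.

5.70

Side lengths²: A_1A_2² = 4, A_1A_3² = 130, A_2A_3² = 90.
Since A_1A_3² = 130 ≥ 90 + 4 = 94, the angle opposite A_1A_3 is not acute, so the smallest enclosing circle has A_1A_3 as diameter.
Centre = midpoint of A_1A_3 = (-2.5, 0.5), r² = 130/4 = 32.5.
r = √(32.5) ≈ 5.70.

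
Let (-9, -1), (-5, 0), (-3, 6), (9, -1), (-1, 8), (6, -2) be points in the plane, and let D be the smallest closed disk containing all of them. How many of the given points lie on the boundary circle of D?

3

The minimum enclosing circle of a finite set is fixed by two of the points (as a diameter) or three (as a circumcircle).
The minimum enclosing circle is determined by three boundary points: (-9, -1), (9, -1), (-1, 8).
Their circumcentre is (0, -17/18) with r² = 26245/324.
The farthest remaining point (-3, 6) is at distance² 18541/324 ≤ 26245/324.
The points at distance exactly r from the centre are (-9, -1), (9, -1), (-1, 8) — 3 points.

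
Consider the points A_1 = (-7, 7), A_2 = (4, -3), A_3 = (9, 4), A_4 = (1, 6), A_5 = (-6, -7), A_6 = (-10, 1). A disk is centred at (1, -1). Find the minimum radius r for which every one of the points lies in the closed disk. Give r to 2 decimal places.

The required radius is the distance from (1, -1) to the farthest point.
Squared distances: 128, 13, 89, 49, 85, 125.
Maximum is 128, attained at A_1.
r = √128 ≈ 11.31.

11.31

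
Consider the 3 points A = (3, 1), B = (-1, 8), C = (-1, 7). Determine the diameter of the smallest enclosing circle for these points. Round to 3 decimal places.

8.062

Side lengths²: AB² = 65, AC² = 52, BC² = 1.
Since AB² = 65 ≥ 52 + 1 = 53, the angle opposite AB is not acute, so the smallest enclosing circle has AB as diameter.
Centre = midpoint of AB = (1, 4.5), r² = 65/4 = 16.25.
Diameter = 2r = 2√(16.25) ≈ 8.062.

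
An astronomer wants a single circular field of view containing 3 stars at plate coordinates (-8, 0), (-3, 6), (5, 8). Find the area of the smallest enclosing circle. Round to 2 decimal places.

183.00

Call the three points A, B, C in the order given.
Side lengths²: AB² = 61, AC² = 233, BC² = 68.
Since AC² = 233 ≥ 68 + 61 = 129, the angle opposite AC is not acute, so the smallest enclosing circle has AC as diameter.
Centre = midpoint of AC = (-1.5, 4), r² = 233/4 = 58.25.
Area = π·r² = π·58.25 ≈ 183.00.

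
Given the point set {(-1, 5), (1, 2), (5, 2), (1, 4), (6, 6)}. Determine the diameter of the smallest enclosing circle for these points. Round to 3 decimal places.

7.244

A smallest enclosing disk is always determined by at most three of the input points on its boundary.
The minimum enclosing circle is determined by three boundary points: (-1, 5), (5, 2), (6, 6).
Their circumcentre is (47/18, 85/18) with r² = 2125/162.
The farthest remaining point (1, 2) is at distance² 1621/162 ≤ 2125/162.
Diameter = 2r = 2√(2125/162) ≈ 7.244.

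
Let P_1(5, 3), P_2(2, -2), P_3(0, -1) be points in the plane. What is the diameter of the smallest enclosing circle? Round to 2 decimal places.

6.40

Side lengths²: P_1P_2² = 34, P_1P_3² = 41, P_2P_3² = 5.
Since P_1P_3² = 41 ≥ 34 + 5 = 39, the angle opposite P_1P_3 is not acute, so the smallest enclosing circle has P_1P_3 as diameter.
Centre = midpoint of P_1P_3 = (2.5, 1), r² = 41/4 = 10.25.
Diameter = 2r = 2√(10.25) ≈ 6.40.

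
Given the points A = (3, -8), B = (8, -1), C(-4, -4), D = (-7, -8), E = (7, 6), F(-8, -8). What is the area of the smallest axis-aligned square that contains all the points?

The bounding box has width 16 and height 14.
An axis-aligned square enclosing the set must have side ≥ max(width, height).
So the minimum side is max(16, 14) = 16.
Area = 16² = 256.

256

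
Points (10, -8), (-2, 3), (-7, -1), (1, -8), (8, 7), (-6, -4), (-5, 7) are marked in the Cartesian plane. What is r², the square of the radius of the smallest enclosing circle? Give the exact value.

The farthest pair is (10, -8)–(-5, 7) with squared distance 450. The circle on this segment as diameter has centre (2.5, -0.5) and r² = 450/4 = 112.5.
Check (-2, 3): distance² to centre = 32.5 ≤ 112.5, so it lies inside.
All remaining points lie in this disk, and no smaller disk contains both endpoints, so this is the minimum enclosing circle.

112.5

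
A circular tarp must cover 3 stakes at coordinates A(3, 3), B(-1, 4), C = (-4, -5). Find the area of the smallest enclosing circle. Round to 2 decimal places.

88.75

Side lengths²: AB² = 17, AC² = 113, BC² = 90.
Since AC² = 113 ≥ 90 + 17 = 107, the angle opposite AC is not acute, so the smallest enclosing circle has AC as diameter.
Centre = midpoint of AC = (-0.5, -1), r² = 113/4 = 28.25.
Area = π·r² = π·28.25 ≈ 88.75.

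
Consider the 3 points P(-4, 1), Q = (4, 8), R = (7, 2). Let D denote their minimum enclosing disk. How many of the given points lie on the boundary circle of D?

Side lengths²: PQ² = 113, PR² = 122, QR² = 45.
Since PR² = 122 < 113 + 45 = 158, the triangle is acute, so the smallest enclosing circle is the circumcircle.
Circumcentre = (63/46, 135/46), r² = 34465/1058.
The points at distance exactly r from the centre are P, Q, R — 3 points.

3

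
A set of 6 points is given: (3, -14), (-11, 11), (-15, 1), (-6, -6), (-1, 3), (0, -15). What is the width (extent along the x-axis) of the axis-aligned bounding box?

18

max x = 3, min x = -15, so width = 18.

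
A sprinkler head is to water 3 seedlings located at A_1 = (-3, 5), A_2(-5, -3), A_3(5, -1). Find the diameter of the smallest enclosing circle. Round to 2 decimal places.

Side lengths²: A_1A_2² = 68, A_1A_3² = 100, A_2A_3² = 104.
Since A_2A_3² = 104 < 100 + 68 = 168, the triangle is acute, so the smallest enclosing circle is the circumcircle.
Circumcentre = (-8/19, 2/19), r² = 11050/361.
Diameter = 2r = 2√(11050/361) ≈ 11.07.

11.07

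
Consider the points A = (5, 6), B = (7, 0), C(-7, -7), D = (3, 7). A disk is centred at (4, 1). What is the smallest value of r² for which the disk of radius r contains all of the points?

185

The required radius is the distance from (4, 1) to the farthest point.
Squared distances: 26, 10, 185, 37.
Maximum is 185, attained at C.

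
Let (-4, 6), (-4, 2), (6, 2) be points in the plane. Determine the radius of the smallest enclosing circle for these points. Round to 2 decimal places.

5.39

Call the three points A, B, C in the order given.
Side lengths²: AB² = 16, AC² = 116, BC² = 100.
Since AC² = 116 ≥ 100 + 16 = 116, the angle opposite AC is not acute, so the smallest enclosing circle has AC as diameter.
Centre = midpoint of AC = (1, 4), r² = 116/4 = 29.
r = √29 ≈ 5.39.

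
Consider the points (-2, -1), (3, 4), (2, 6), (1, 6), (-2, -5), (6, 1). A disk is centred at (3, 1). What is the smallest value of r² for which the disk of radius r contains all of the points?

61

The required radius is the distance from (3, 1) to the farthest point.
Squared distances: 29, 9, 26, 29, 61, 9.
Maximum is 61, attained at (-2, -5).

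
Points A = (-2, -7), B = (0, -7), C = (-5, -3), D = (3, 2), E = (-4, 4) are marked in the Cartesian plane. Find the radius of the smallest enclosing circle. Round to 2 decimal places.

The minimum enclosing circle is determined by three boundary points: B, D, E.
Their circumcentre is (-81/46, -65/46) with r² = 36305/1058.
The farthest remaining point A is at distance² 33085/1058 ≤ 36305/1058.
r = √(36305/1058) ≈ 5.86.

5.86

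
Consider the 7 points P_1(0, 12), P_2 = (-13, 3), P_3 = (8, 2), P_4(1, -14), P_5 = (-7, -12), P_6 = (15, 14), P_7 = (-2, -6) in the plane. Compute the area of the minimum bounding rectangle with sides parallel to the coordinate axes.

784

x ranges over [-13, 15], width 28.
y ranges over [-14, 14], height 28.
Area = 28 × 28 = 784.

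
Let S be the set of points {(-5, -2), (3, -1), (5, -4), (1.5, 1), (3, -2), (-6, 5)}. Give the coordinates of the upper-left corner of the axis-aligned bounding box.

x-range [-6, 5], y-range [-4, 5].
The upper-left corner is (-6, 5).

(-6, 5)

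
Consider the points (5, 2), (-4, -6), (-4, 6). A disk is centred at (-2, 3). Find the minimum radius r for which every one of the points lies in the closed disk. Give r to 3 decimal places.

The required radius is the distance from (-2, 3) to the farthest point.
Squared distances: 50, 85, 13.
Maximum is 85, attained at (-4, -6).
r = √85 ≈ 9.220.

9.220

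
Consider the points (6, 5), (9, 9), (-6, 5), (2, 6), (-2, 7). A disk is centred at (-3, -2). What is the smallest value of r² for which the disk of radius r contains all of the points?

The required radius is the distance from (-3, -2) to the farthest point.
Squared distances: 130, 265, 58, 89, 82.
Maximum is 265, attained at (9, 9).

265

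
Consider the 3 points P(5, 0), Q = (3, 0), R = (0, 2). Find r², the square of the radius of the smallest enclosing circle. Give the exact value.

7.25

Side lengths²: PQ² = 4, PR² = 29, QR² = 13.
Since PR² = 29 ≥ 13 + 4 = 17, the angle opposite PR is not acute, so the smallest enclosing circle has PR as diameter.
Centre = midpoint of PR = (2.5, 1), r² = 29/4 = 7.25.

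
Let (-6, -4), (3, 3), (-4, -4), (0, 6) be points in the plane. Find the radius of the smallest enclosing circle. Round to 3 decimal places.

5.876

The minimum enclosing circle is determined by three boundary points: (-6, -4), (3, 3), (0, 6).
Their circumcentre is (-2.375, 0.625) with r² = 34.53125.
The farthest remaining point (-4, -4) is at distance² 24.03125 ≤ 34.53125.
r = √(34.53125) ≈ 5.876.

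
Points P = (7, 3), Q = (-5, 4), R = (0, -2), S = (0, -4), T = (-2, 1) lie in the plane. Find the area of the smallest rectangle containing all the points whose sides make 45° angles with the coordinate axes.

91

In coordinates u = x + y, v = x − y the rectangle is axis-aligned; the map (x,y)→(u,v) scales areas by 2.
u-values: 10, -1, -2, -4, -1; range = 10 − (-4) = 14.
v-values: 4, -9, 2, 4, -3; range = 4 − (-9) = 13.
Area = (14 × 13) / 2 = 91.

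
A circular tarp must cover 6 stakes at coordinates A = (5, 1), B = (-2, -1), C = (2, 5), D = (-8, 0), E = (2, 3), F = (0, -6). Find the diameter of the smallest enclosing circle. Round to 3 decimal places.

13.042

By Welzl's lemma the MEC is supported by two points (diametrically opposite) or three points (on a circumcircle).
The minimum enclosing circle is determined by three boundary points: A, D, F.
Their circumcentre is (-64/43, 15/43) with r² = 78625/1849.
The farthest remaining point C is at distance² 62500/1849 ≤ 78625/1849.
Diameter = 2r = 2√(78625/1849) ≈ 13.042.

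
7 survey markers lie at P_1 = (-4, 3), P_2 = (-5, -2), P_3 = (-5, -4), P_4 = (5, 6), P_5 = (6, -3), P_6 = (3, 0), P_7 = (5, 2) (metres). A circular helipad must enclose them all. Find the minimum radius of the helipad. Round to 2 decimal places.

A smallest enclosing disk is always determined by at most three of the input points on its boundary.
The minimum enclosing circle is determined by three boundary points: P_3, P_4, P_5.
Their circumcentre is (0.1, 0.9) with r² = 50.02.
The farthest remaining point P_2 is at distance² 34.42 ≤ 50.02.
r = √(50.02) ≈ 7.07.

7.07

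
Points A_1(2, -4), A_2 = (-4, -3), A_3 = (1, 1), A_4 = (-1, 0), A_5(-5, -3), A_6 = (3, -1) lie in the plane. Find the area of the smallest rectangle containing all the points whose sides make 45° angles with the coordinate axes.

In coordinates u = x + y, v = x − y the rectangle is axis-aligned; the map (x,y)→(u,v) scales areas by 2.
u-values: -2, -7, 2, -1, -8, 2; range = 2 − (-8) = 10.
v-values: 6, -1, 0, -1, -2, 4; range = 6 − (-2) = 8.
Area = (10 × 8) / 2 = 40.

40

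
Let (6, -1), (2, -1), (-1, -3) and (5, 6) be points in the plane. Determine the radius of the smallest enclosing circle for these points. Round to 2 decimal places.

5.41

By Welzl's lemma the MEC is supported by two points (diametrically opposite) or three points (on a circumcircle).
The farthest pair is (-1, -3)–(5, 6) with squared distance 117. The circle on this segment as diameter has centre (2, 1.5) and r² = 117/4 = 29.25.
Check (6, -1): distance² to centre = 22.25 ≤ 29.25, so it lies inside.
All remaining points lie in this disk, and no smaller disk contains both endpoints, so this is the minimum enclosing circle.
r = √(29.25) ≈ 5.41.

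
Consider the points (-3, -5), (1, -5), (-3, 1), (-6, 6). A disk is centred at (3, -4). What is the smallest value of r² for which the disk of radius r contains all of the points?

The required radius is the distance from (3, -4) to the farthest point.
Squared distances: 37, 5, 61, 181.
Maximum is 181, attained at (-6, 6).

181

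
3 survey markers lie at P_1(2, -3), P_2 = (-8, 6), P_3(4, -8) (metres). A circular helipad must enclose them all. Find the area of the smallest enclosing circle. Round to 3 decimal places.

267.035

Side lengths²: P_1P_2² = 181, P_1P_3² = 29, P_2P_3² = 340.
Since P_2P_3² = 340 ≥ 181 + 29 = 210, the angle opposite P_2P_3 is not acute, so the smallest enclosing circle has P_2P_3 as diameter.
Centre = midpoint of P_2P_3 = (-2, -1), r² = 340/4 = 85.
Area = π·r² = π·85 ≈ 267.035.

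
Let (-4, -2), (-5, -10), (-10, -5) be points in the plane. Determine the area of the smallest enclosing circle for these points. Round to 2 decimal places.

56.72

Call the three points A, B, C in the order given.
Side lengths²: AB² = 65, AC² = 45, BC² = 50.
Since AB² = 65 < 50 + 45 = 95, the triangle is acute, so the smallest enclosing circle is the circumcircle.
Circumcentre = (-35/6, -35/6), r² = 325/18.
Area = π·r² = π·325/18 ≈ 56.72.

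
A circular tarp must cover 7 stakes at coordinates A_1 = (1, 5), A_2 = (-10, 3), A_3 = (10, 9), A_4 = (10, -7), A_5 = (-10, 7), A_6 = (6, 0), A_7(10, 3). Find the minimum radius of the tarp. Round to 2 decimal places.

By Welzl's lemma the MEC is supported by two points (diametrically opposite) or three points (on a circumcircle).
The minimum enclosing circle is determined by three boundary points: A_3, A_4, A_5.
Their circumcentre is (0.7, 1) with r² = 150.49.
The farthest remaining point A_2 is at distance² 118.49 ≤ 150.49.
r = √(150.49) ≈ 12.27.

12.27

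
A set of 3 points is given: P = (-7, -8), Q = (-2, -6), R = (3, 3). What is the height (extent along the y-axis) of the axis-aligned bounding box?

11

max y = 3, min y = -8, so height = 11.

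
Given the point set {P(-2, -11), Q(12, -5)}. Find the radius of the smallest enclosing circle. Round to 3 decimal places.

The smallest circle enclosing two points has them as diameter endpoints.
Centre = midpoint = (5, -8); r² = |PQ|²/4 = 232/4 = 58.
r = √58 ≈ 7.616.

7.616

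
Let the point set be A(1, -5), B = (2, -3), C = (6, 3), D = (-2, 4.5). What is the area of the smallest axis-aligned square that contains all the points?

The bounding box has width 8 and height 9.5.
An axis-aligned square enclosing the set must have side ≥ max(width, height).
So the minimum side is max(8, 9.5) = 9.5.
Area = 9.5² = 90.25.

90.25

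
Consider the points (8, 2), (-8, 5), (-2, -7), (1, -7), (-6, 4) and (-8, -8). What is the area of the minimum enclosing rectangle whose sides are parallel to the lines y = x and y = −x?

In coordinates u = x + y, v = x − y the rectangle is axis-aligned; the map (x,y)→(u,v) scales areas by 2.
u-values: 10, -3, -9, -6, -2, -16; range = 10 − (-16) = 26.
v-values: 6, -13, 5, 8, -10, 0; range = 8 − (-13) = 21.
Area = (26 × 21) / 2 = 273.

273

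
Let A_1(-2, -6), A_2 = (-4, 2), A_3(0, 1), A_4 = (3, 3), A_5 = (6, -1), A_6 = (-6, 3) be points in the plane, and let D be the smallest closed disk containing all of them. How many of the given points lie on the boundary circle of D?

The minimum enclosing circle of a finite set is fixed by two of the points (as a diameter) or three (as a circumcircle).
The minimum enclosing circle is determined by three boundary points: A_1, A_5, A_6.
Their circumcentre is (-13/46, 7/46) with r² = 43165/1058.
The farthest remaining point A_4 is at distance² 19981/1058 ≤ 43165/1058.
The points at distance exactly r from the centre are A_1, A_5, A_6 — 3 points.

3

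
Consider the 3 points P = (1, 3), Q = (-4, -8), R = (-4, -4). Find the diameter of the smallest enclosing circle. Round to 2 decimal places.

12.08

Side lengths²: PQ² = 146, PR² = 74, QR² = 16.
Since PQ² = 146 ≥ 74 + 16 = 90, the angle opposite PQ is not acute, so the smallest enclosing circle has PQ as diameter.
Centre = midpoint of PQ = (-1.5, -2.5), r² = 146/4 = 36.5.
Diameter = 2r = 2√(36.5) ≈ 12.08.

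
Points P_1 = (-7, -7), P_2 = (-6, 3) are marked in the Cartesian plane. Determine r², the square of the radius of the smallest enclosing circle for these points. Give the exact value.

25.25

The smallest circle enclosing two points has them as diameter endpoints.
Centre = midpoint = (-6.5, -2); r² = |P_1P_2|²/4 = 101/4 = 25.25.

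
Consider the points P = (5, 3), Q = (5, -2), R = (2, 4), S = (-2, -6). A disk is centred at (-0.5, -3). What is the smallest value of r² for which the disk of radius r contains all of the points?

66.25

The required radius is the distance from (-0.5, -3) to the farthest point.
Squared distances: 66.25, 31.25, 55.25, 11.25.
Maximum is 66.25, attained at P.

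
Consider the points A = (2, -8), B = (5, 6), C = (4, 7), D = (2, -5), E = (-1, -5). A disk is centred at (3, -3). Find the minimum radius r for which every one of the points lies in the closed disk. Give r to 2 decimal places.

10.05

The required radius is the distance from (3, -3) to the farthest point.
Squared distances: 26, 85, 101, 5, 20.
Maximum is 101, attained at C.
r = √101 ≈ 10.05.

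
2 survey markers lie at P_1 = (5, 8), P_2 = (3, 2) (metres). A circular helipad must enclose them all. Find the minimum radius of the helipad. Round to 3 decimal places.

3.162

The smallest circle enclosing two points has them as diameter endpoints.
Centre = midpoint = (4, 5); r² = |P_1P_2|²/4 = 40/4 = 10.
r = √10 ≈ 3.162.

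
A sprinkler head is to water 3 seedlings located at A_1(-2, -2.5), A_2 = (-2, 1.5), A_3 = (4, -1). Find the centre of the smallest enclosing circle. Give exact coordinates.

(0.6875, -0.5)

Side lengths²: A_1A_2² = 16, A_1A_3² = 38.25, A_2A_3² = 42.25.
Since A_2A_3² = 42.25 < 38.25 + 16 = 54.25, the triangle is acute, so the smallest enclosing circle is the circumcircle.
Circumcentre = (0.6875, -0.5), r² = 11.22265625.
Centre = (0.6875, -0.5).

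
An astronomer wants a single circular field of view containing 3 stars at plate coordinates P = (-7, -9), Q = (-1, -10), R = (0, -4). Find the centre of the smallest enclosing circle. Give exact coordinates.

Side lengths²: PQ² = 37, PR² = 74, QR² = 37.
Since PR² = 74 ≥ 37 + 37 = 74, the angle opposite PR is not acute, so the smallest enclosing circle has PR as diameter.
Centre = midpoint of PR = (-3.5, -6.5), r² = 74/4 = 18.5.
Centre = (-3.5, -6.5).

(-3.5, -6.5)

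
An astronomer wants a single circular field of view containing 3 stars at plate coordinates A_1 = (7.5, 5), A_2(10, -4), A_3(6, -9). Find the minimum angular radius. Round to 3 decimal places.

Side lengths²: A_1A_2² = 87.25, A_1A_3² = 198.25, A_2A_3² = 41.
Since A_1A_3² = 198.25 ≥ 87.25 + 41 = 128.25, the angle opposite A_1A_3 is not acute, so the smallest enclosing circle has A_1A_3 as diameter.
Centre = midpoint of A_1A_3 = (6.75, -2), r² = 198.25/4 = 49.5625.
r = √(49.5625) ≈ 7.040.

7.040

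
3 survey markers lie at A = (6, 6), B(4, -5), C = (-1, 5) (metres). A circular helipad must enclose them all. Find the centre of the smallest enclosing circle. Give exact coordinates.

Side lengths²: AB² = 125, AC² = 50, BC² = 125.
Since BC² = 125 < 125 + 50 = 175, the triangle is acute, so the smallest enclosing circle is the circumcircle.
Circumcentre = (19/6, 5/6), r² = 625/18.
Centre = (19/6, 5/6).

(19/6, 5/6)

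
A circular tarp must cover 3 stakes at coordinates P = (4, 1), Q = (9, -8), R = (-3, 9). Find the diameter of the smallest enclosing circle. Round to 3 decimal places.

Side lengths²: PQ² = 106, PR² = 113, QR² = 433.
Since QR² = 433 ≥ 113 + 106 = 219, the angle opposite QR is not acute, so the smallest enclosing circle has QR as diameter.
Centre = midpoint of QR = (3, 0.5), r² = 433/4 = 108.25.
Diameter = 2r = 2√(108.25) ≈ 20.809.

20.809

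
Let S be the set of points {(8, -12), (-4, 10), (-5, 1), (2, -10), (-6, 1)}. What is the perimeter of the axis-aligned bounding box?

72

Width = max x − min x = 8 − (-6) = 14.
Height = max y − min y = 10 − (-12) = 22.
Perimeter = 2(14 + 22) = 72.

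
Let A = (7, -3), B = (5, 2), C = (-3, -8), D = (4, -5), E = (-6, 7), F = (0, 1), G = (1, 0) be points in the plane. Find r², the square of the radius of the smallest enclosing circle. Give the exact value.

By Welzl's lemma the MEC is supported by two points (diametrically opposite) or three points (on a circumcircle).
The minimum enclosing circle is determined by three boundary points: A, C, E.
Their circumcentre is (-19/22, 5/22) with r² = 17485/242.
The farthest remaining point D is at distance² 12337/242 ≤ 17485/242.

17485/242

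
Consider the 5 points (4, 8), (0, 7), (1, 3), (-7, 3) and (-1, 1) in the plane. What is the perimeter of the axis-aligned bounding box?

Width = max x − min x = 4 − (-7) = 11.
Height = max y − min y = 8 − 1 = 7.
Perimeter = 2(11 + 7) = 36.

36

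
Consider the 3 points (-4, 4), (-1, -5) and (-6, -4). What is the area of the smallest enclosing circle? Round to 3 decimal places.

Call the three points A, B, C in the order given.
Side lengths²: AB² = 90, AC² = 68, BC² = 26.
Since AB² = 90 < 68 + 26 = 94, the triangle is acute, so the smallest enclosing circle is the circumcircle.
Circumcentre = (-19/7, -4/7), r² = 1105/49.
Area = π·r² = π·1105/49 ≈ 70.846.

70.846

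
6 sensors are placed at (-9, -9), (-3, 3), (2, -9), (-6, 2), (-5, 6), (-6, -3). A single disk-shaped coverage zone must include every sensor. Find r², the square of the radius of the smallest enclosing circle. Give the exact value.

The minimum enclosing circle is determined by three boundary points: (-9, -9), (2, -9), (-5, 6).
Their circumcentre is (-3.5, -73/30) with r² = 33017/450.
The farthest remaining point (-3, 3) is at distance² 13397/450 ≤ 33017/450.

33017/450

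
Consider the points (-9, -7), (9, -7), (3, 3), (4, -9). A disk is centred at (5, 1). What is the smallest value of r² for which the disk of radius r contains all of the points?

260

The required radius is the distance from (5, 1) to the farthest point.
Squared distances: 260, 80, 8, 101.
Maximum is 260, attained at (-9, -7).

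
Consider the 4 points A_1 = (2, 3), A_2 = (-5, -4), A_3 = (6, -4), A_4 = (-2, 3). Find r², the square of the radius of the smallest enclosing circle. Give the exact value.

The minimum enclosing circle of a finite set is fixed by two of the points (as a diameter) or three (as a circumcircle).
The minimum enclosing circle is determined by three boundary points: A_2, A_3, A_4.
Their circumcentre is (0.5, -31/14) with r² = 3277/98.
The farthest remaining point A_1 is at distance² 2885/98 ≤ 3277/98.

3277/98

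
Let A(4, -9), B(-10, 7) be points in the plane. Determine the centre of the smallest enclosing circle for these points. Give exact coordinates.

(-3, -1)

The smallest circle enclosing two points has them as diameter endpoints.
Centre = midpoint = (-3, -1); r² = |AB|²/4 = 452/4 = 113.
Centre = (-3, -1).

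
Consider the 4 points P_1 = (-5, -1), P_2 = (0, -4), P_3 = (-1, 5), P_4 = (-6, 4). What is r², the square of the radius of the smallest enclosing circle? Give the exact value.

13325/529

A smallest enclosing disk is always determined by at most three of the input points on its boundary.
The minimum enclosing circle is determined by three boundary points: P_2, P_3, P_4.
Their circumcentre is (-61/23, 6/23) with r² = 13325/529.
The farthest remaining point P_1 is at distance² 3757/529 ≤ 13325/529.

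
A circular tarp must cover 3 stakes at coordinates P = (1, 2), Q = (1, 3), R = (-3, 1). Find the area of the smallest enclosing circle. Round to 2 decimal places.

Side lengths²: PQ² = 1, PR² = 17, QR² = 20.
Since QR² = 20 ≥ 17 + 1 = 18, the angle opposite QR is not acute, so the smallest enclosing circle has QR as diameter.
Centre = midpoint of QR = (-1, 2), r² = 20/4 = 5.
Area = π·r² = π·5 ≈ 15.71.

15.71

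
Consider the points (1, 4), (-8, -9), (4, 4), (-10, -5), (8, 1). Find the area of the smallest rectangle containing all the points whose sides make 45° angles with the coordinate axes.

156

In coordinates u = x + y, v = x − y the rectangle is axis-aligned; the map (x,y)→(u,v) scales areas by 2.
u-values: 5, -17, 8, -15, 9; range = 9 − (-17) = 26.
v-values: -3, 1, 0, -5, 7; range = 7 − (-5) = 12.
Area = (26 × 12) / 2 = 156.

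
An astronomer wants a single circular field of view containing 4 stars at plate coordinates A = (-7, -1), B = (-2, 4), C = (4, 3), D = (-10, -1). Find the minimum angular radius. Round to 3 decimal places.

7.280

The farthest pair is C–D with squared distance 212. The circle on this segment as diameter has centre (-3, 1) and r² = 212/4 = 53.
Check A: distance² to centre = 20 ≤ 53, so it lies inside.
All remaining points lie in this disk, and no smaller disk contains both endpoints, so this is the minimum enclosing circle.
r = √53 ≈ 7.280.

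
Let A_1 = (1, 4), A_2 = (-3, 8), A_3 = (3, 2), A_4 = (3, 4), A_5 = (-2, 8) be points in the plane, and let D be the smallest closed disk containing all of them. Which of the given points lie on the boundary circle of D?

The minimum enclosing circle of a finite set is fixed by two of the points (as a diameter) or three (as a circumcircle).
The farthest pair is A_2–A_3 with squared distance 72. The circle on this segment as diameter has centre (0, 5) and r² = 72/4 = 18.
Check A_1: distance² to centre = 2 ≤ 18, so it lies inside.
All remaining points lie in this disk, and no smaller disk contains both endpoints, so this is the minimum enclosing circle.
The points at distance exactly r from the centre are A_2, A_3 — 2 points.

A_2, A_3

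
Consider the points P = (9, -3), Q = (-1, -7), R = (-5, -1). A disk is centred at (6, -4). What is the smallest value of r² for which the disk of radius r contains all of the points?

130

The required radius is the distance from (6, -4) to the farthest point.
Squared distances: 10, 58, 130.
Maximum is 130, attained at R.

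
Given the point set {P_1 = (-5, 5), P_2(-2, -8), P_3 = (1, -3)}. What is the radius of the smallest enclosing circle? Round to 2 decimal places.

6.67

Side lengths²: P_1P_2² = 178, P_1P_3² = 100, P_2P_3² = 34.
Since P_1P_2² = 178 ≥ 100 + 34 = 134, the angle opposite P_1P_2 is not acute, so the smallest enclosing circle has P_1P_2 as diameter.
Centre = midpoint of P_1P_2 = (-3.5, -1.5), r² = 178/4 = 44.5.
r = √(44.5) ≈ 6.67.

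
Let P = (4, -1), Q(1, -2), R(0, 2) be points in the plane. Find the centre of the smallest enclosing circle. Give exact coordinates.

Side lengths²: PQ² = 10, PR² = 25, QR² = 17.
Since PR² = 25 < 17 + 10 = 27, the triangle is acute, so the smallest enclosing circle is the circumcircle.
Circumcentre = (49/26, 9/26), r² = 2125/338.
Centre = (49/26, 9/26).

(49/26, 9/26)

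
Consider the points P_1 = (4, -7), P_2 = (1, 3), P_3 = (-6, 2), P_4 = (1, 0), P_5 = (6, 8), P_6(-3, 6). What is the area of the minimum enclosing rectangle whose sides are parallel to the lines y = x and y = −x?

180

In coordinates u = x + y, v = x − y the rectangle is axis-aligned; the map (x,y)→(u,v) scales areas by 2.
u-values: -3, 4, -4, 1, 14, 3; range = 14 − (-4) = 18.
v-values: 11, -2, -8, 1, -2, -9; range = 11 − (-9) = 20.
Area = (18 × 20) / 2 = 180.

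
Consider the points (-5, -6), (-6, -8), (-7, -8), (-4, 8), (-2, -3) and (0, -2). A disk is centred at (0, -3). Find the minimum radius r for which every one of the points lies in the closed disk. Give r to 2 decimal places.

11.70

The required radius is the distance from (0, -3) to the farthest point.
Squared distances: 34, 61, 74, 137, 4, 1.
Maximum is 137, attained at (-4, 8).
r = √137 ≈ 11.70.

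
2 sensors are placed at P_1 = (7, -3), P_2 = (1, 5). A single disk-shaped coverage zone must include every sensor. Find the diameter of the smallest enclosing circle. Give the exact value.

10

The smallest circle enclosing two points has them as diameter endpoints.
Centre = midpoint = (4, 1); r² = |P_1P_2|²/4 = 100/4 = 25.
Diameter = 2r = 2√25 = 10.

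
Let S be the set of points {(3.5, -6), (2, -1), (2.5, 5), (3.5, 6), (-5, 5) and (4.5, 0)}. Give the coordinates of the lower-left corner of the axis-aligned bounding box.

(-5, -6)

x-range [-5, 4.5], y-range [-6, 6].
The lower-left corner is (-5, -6).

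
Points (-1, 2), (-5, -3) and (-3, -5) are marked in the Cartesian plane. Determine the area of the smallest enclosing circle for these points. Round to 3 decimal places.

Call the three points A, B, C in the order given.
Side lengths²: AB² = 41, AC² = 53, BC² = 8.
Since AC² = 53 ≥ 41 + 8 = 49, the angle opposite AC is not acute, so the smallest enclosing circle has AC as diameter.
Centre = midpoint of AC = (-2, -1.5), r² = 53/4 = 13.25.
Area = π·r² = π·13.25 ≈ 41.626.

41.626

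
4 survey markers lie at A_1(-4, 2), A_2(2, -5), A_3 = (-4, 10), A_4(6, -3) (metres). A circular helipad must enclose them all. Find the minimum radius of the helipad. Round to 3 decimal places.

8.229

A smallest enclosing disk is always determined by at most three of the input points on its boundary.
The minimum enclosing circle is determined by three boundary points: A_2, A_3, A_4.
Their circumcentre is (11/24, 37/12) with r² = 39005/576.
The farthest remaining point A_1 is at distance² 12125/576 ≤ 39005/576.
r = √(39005/576) ≈ 8.229.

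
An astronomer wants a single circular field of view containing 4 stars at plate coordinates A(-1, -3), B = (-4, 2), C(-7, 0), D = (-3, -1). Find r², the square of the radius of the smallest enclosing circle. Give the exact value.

1105/98

The minimum enclosing circle is determined by three boundary points: A, B, C.
Their circumcentre is (-55/14, -19/14) with r² = 1105/98.
The farthest remaining point D is at distance² 97/98 ≤ 1105/98.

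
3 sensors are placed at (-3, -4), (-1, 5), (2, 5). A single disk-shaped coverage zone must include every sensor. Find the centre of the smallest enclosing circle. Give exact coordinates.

(-0.5, 0.5)

Call the three points A, B, C in the order given.
Side lengths²: AB² = 85, AC² = 106, BC² = 9.
Since AC² = 106 ≥ 85 + 9 = 94, the angle opposite AC is not acute, so the smallest enclosing circle has AC as diameter.
Centre = midpoint of AC = (-0.5, 0.5), r² = 106/4 = 26.5.
Centre = (-0.5, 0.5).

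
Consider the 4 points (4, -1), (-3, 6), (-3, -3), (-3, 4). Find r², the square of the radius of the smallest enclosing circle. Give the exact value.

By Welzl's lemma the MEC is supported by two points (diametrically opposite) or three points (on a circumcircle).
The minimum enclosing circle is determined by three boundary points: (4, -1), (-3, 6), (-3, -3).
Their circumcentre is (-0.5, 1.5) with r² = 26.5.
The farthest remaining point (-3, 4) is at distance² 12.5 ≤ 26.5.

26.5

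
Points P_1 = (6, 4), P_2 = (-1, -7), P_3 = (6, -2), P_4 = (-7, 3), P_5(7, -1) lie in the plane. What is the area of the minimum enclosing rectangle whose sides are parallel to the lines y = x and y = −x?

162

In coordinates u = x + y, v = x − y the rectangle is axis-aligned; the map (x,y)→(u,v) scales areas by 2.
u-values: 10, -8, 4, -4, 6; range = 10 − (-8) = 18.
v-values: 2, 6, 8, -10, 8; range = 8 − (-10) = 18.
Area = (18 × 18) / 2 = 162.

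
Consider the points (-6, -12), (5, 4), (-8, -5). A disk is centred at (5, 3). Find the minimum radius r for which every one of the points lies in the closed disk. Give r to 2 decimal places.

The required radius is the distance from (5, 3) to the farthest point.
Squared distances: 346, 1, 233.
Maximum is 346, attained at (-6, -12).
r = √346 ≈ 18.60.

18.60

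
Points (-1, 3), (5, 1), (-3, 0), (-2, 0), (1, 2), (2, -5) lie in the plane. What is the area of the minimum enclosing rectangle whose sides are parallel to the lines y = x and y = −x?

49.5

In coordinates u = x + y, v = x − y the rectangle is axis-aligned; the map (x,y)→(u,v) scales areas by 2.
u-values: 2, 6, -3, -2, 3, -3; range = 6 − (-3) = 9.
v-values: -4, 4, -3, -2, -1, 7; range = 7 − (-4) = 11.
Area = (9 × 11) / 2 = 49.5.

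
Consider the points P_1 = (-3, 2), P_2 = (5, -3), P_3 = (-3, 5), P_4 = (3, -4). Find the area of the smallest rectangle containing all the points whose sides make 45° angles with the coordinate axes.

In coordinates u = x + y, v = x − y the rectangle is axis-aligned; the map (x,y)→(u,v) scales areas by 2.
u-values: -1, 2, 2, -1; range = 2 − (-1) = 3.
v-values: -5, 8, -8, 7; range = 8 − (-8) = 16.
Area = (3 × 16) / 2 = 24.

24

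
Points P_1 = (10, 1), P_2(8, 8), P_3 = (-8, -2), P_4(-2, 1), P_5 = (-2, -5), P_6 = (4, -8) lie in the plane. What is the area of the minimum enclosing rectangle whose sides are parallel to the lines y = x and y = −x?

In coordinates u = x + y, v = x − y the rectangle is axis-aligned; the map (x,y)→(u,v) scales areas by 2.
u-values: 11, 16, -10, -1, -7, -4; range = 16 − (-10) = 26.
v-values: 9, 0, -6, -3, 3, 12; range = 12 − (-6) = 18.
Area = (26 × 18) / 2 = 234.

234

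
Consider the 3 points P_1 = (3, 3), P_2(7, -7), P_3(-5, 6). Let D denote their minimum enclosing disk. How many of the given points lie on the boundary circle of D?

2

Side lengths²: P_1P_2² = 116, P_1P_3² = 73, P_2P_3² = 313.
Since P_2P_3² = 313 ≥ 116 + 73 = 189, the angle opposite P_2P_3 is not acute, so the smallest enclosing circle has P_2P_3 as diameter.
Centre = midpoint of P_2P_3 = (1, -0.5), r² = 313/4 = 78.25.
The points at distance exactly r from the centre are P_2, P_3 — 2 points.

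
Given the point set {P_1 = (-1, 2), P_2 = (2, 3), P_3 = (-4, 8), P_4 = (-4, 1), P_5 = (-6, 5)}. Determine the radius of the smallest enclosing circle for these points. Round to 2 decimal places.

The minimum enclosing circle is determined by three boundary points: P_2, P_3, P_5.
Their circumcentre is (-53/28, 31/7) with r² = 13481/784.
The farthest remaining point P_4 is at distance² 12697/784 ≤ 13481/784.
r = √(13481/784) ≈ 4.15.

4.15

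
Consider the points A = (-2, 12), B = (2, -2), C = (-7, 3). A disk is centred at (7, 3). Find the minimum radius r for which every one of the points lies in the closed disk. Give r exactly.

The required radius is the distance from (7, 3) to the farthest point.
Squared distances: 162, 50, 196.
Maximum is 196, attained at C.
r = √196 = 14.

14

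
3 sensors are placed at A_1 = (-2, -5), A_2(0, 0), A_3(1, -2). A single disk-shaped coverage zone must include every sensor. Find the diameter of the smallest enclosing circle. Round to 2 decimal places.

Side lengths²: A_1A_2² = 29, A_1A_3² = 18, A_2A_3² = 5.
Since A_1A_2² = 29 ≥ 18 + 5 = 23, the angle opposite A_1A_2 is not acute, so the smallest enclosing circle has A_1A_2 as diameter.
Centre = midpoint of A_1A_2 = (-1, -2.5), r² = 29/4 = 7.25.
Diameter = 2r = 2√(7.25) ≈ 5.39.

5.39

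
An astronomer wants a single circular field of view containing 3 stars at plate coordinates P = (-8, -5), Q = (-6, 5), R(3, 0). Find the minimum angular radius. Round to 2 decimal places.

6.34

Side lengths²: PQ² = 104, PR² = 146, QR² = 106.
Since PR² = 146 < 106 + 104 = 210, the triangle is acute, so the smallest enclosing circle is the circumcircle.
Circumcentre = (-3.3, -0.74), r² = 40.2376.
r = √(40.2376) ≈ 6.34.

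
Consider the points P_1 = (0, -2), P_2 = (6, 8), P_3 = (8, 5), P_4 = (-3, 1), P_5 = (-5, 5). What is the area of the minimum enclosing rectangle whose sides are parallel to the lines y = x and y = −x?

In coordinates u = x + y, v = x − y the rectangle is axis-aligned; the map (x,y)→(u,v) scales areas by 2.
u-values: -2, 14, 13, -2, 0; range = 14 − (-2) = 16.
v-values: 2, -2, 3, -4, -10; range = 3 − (-10) = 13.
Area = (16 × 13) / 2 = 104.

104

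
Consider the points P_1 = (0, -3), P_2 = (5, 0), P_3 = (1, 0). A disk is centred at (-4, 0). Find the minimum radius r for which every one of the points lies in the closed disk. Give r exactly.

The required radius is the distance from (-4, 0) to the farthest point.
Squared distances: 25, 81, 25.
Maximum is 81, attained at P_2.
r = √81 = 9.

9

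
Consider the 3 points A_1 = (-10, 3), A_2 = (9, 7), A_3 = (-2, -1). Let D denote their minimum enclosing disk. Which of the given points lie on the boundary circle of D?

A_1, A_2

Side lengths²: A_1A_2² = 377, A_1A_3² = 80, A_2A_3² = 185.
Since A_1A_2² = 377 ≥ 185 + 80 = 265, the angle opposite A_1A_2 is not acute, so the smallest enclosing circle has A_1A_2 as diameter.
Centre = midpoint of A_1A_2 = (-0.5, 5), r² = 377/4 = 94.25.
The points at distance exactly r from the centre are A_1, A_2 — 2 points.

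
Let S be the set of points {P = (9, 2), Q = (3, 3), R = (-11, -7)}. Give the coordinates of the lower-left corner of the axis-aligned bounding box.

x-range [-11, 9], y-range [-7, 3].
The lower-left corner is (-11, -7).

(-11, -7)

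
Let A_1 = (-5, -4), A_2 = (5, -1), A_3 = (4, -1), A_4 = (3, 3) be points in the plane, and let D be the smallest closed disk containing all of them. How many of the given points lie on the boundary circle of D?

The minimum enclosing circle is determined by three boundary points: A_1, A_2, A_4.
Their circumcentre is (-9/23, -55/46) with r² = 61585/2116.
The farthest remaining point A_3 is at distance² 40885/2116 ≤ 61585/2116.
The points at distance exactly r from the centre are A_1, A_2, A_4 — 3 points.

3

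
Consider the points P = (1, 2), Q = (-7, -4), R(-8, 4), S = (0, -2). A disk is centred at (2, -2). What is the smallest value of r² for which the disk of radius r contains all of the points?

The required radius is the distance from (2, -2) to the farthest point.
Squared distances: 17, 85, 136, 4.
Maximum is 136, attained at R.

136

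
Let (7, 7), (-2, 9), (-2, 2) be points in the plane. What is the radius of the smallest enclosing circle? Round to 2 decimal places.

Call the three points A, B, C in the order given.
Side lengths²: AB² = 85, AC² = 106, BC² = 49.
Since AC² = 106 < 85 + 49 = 134, the triangle is acute, so the smallest enclosing circle is the circumcircle.
Circumcentre = (35/18, 5.5), r² = 4505/162.
r = √(4505/162) ≈ 5.27.

5.27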